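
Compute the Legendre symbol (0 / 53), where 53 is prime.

0

Top reduces to 0: gcd > 1, so the symbol is 0.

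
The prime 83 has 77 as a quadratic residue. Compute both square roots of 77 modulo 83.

Since 83 ≡ 3 (mod 4), a square root of 77 is 77^((83+1)/4) = 77^21 mod 83.
Repeated squaring: 77^2≡36, 77^4≡51, 77^8≡28, 77^16≡37 (mod 83).
77^21 = 77^(16+4+1) ≡ 49 (mod 83).
Check: 49² = 2401 ≡ 77 (mod 83). The two roots are 34 and 49.

34, 49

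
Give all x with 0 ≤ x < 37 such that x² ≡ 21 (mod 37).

13, 24

37 ≡ 1 (mod 4), so we find a root by search.
Trying successive values, 13² = 169 ≡ 21 (mod 37). The other root is 37 − 13 = 24.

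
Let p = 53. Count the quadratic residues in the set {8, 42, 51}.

1

(8/53) = -1 → non-residue.
(42/53) = +1 → QR.
(51/53) = -1 → non-residue.
Total quadratic residues among the 3: 1.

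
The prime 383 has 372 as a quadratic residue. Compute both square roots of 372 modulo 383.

39, 344

Since 383 ≡ 3 (mod 4), a square root of 372 is 372^((383+1)/4) = 372^96 mod 383.
Repeated squaring: 372^2≡121, 372^4≡87, 372^8≡292, 372^16≡238, 372^32≡343, 372^64≡68 (mod 383).
372^96 = 372^(64+32) ≡ 344 (mod 383).
Check: 344² = 118336 ≡ 372 (mod 383). The two roots are 39 and 344.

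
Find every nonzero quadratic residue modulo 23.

1 2 3 4 6 8 9 12 13 16 18

Square k = 1,…,11 (k and 23−k give the same square):
1²=1, 2²=4, 3²=9, 4²=16, 5²≡2, 6²≡13, 7²≡3, 8²≡18, 9²≡12, 10²≡8, 11²≡6 (mod 23).
So the quadratic residues mod 23 are {1, 2, 3, 4, 6, 8, 9, 12, 13, 16, 18}.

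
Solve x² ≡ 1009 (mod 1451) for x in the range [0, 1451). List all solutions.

243, 1208

Since 1451 ≡ 3 (mod 4), a square root of 1009 is 1009^((1451+1)/4) = 1009^363 mod 1451.
Repeated squaring: 1009^2≡930, 1009^4≡104, 1009^8≡659, 1009^16≡432, 1009^32≡896, 1009^64≡413, 1009^128≡802, 1009^256≡411 (mod 1451).
1009^363 = 1009^(256+64+32+8+2+1) ≡ 243 (mod 1451).
Check: 243² = 59049 ≡ 1009 (mod 1451). The two roots are 243 and 1208.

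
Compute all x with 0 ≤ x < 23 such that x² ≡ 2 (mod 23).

5, 18

Since 23 ≡ 3 (mod 4), a square root of 2 is 2^((23+1)/4) = 2^6 mod 23.
Repeated squaring: 2^2≡4, 2^4≡16 (mod 23).
2^6 = 2^(4+2) ≡ 18 (mod 23).
Check: 18² = 324 ≡ 2 (mod 23). The two roots are 5 and 18.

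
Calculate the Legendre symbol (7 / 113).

Euler's criterion: (7/113) ≡ 7^56 (mod 113).
7^2 ≡ 49 (mod 113)
7^4 ≡ 28 (mod 113)
7^8 ≡ 106 (mod 113)
7^16 ≡ 49 (mod 113)
7^32 ≡ 28 (mod 113)
7^56 = 7^(32+16+8) ≡ 1 (mod 113).
Result is 1, so (7/113) = 1.

1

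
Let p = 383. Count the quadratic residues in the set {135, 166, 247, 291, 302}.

0

(135/383) = -1 → non-residue.
(166/383) = -1 → non-residue.
(247/383) = -1 → non-residue.
(291/383) = -1 → non-residue.
(302/383) = -1 → non-residue.
Total quadratic residues among the 5: 0.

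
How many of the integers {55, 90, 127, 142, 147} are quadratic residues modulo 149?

2

(55/149) = -1 → non-residue.
(90/149) = -1 → non-residue.
(127/149) = +1 → QR.
(142/149) = +1 → QR.
(147/149) = -1 → non-residue.
Total quadratic residues among the 5: 2.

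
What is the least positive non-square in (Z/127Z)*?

(2/127) = +1, so 2 is a residue.
(3/127) = −1, so 3 is the smallest positive non-residue mod 127.

3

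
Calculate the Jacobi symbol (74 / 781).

-1

Pull out 2: since 781 ≡ 5 (mod 8), (2/781) = -1.
Reciprocity: 37 ≡ 1 and 781 ≡ 1 (mod 4), so (37/781) = +(781/37).
Reduce top mod 37: now compute (4/37).
Pull out 2^2: since 37 ≡ 5 (mod 8), (2/37) = -1, so (2/37)^2 = +1.
Reached (1/37) = 1. Collecting the sign flips along the way, the symbol is -1.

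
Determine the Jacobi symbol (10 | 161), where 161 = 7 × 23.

Pull out 2: since 161 ≡ 1 (mod 8), (2/161) = +1.
Reciprocity: 5 ≡ 1 and 161 ≡ 1 (mod 4), so (5/161) = +(161/5).
Reduce top mod 5: now compute (1/5).
Reached (1/5) = 1. Collecting the sign flips along the way, the symbol is +1.

1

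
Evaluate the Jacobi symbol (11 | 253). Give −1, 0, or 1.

0

Reciprocity: 11 ≡ 3 and 253 ≡ 1 (mod 4), so (11/253) = +(253/11).
Reduce top mod 11: now compute (0/11).
Top reduces to 0: gcd > 1, so the symbol is 0.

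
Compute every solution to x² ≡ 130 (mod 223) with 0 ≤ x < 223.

Since 223 ≡ 3 (mod 4), a square root of 130 is 130^((223+1)/4) = 130^56 mod 223.
Repeated squaring: 130^2≡175, 130^4≡74, 130^8≡124, 130^16≡212, 130^32≡121 (mod 223).
130^56 = 130^(32+16+8) ≡ 199 (mod 223).
Check: 199² = 39601 ≡ 130 (mod 223). The two roots are 24 and 199.

24, 199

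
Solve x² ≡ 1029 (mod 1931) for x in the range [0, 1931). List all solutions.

184, 1747

Since 1931 ≡ 3 (mod 4), a square root of 1029 is 1029^((1931+1)/4) = 1029^483 mod 1931.
Repeated squaring: 1029^2≡653, 1029^4≡1589, 1029^8≡1104, 1029^16≡355, 1029^32≡510, 1029^64≡1346, 1029^128≡438, 1029^256≡675 (mod 1931).
1029^483 = 1029^(256+128+64+32+2+1) ≡ 1747 (mod 1931).
Check: 1747² = 3052009 ≡ 1029 (mod 1931). The two roots are 184 and 1747.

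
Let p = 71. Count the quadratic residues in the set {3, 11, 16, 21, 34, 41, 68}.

2

(3/71) = +1 → QR.
(11/71) = -1 → non-residue.
(16/71) = +1 → QR.
(21/71) = -1 → non-residue.
(34/71) = -1 → non-residue.
(41/71) = -1 → non-residue.
(68/71) = -1 → non-residue.
Total quadratic residues among the 7: 2.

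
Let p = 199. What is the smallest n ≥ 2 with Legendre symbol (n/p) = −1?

(2/199) = +1, so 2 is a residue.
(3/199) = −1, so 3 is the smallest positive non-residue mod 199.

3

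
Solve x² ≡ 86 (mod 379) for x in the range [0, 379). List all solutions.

Since 379 ≡ 3 (mod 4), a square root of 86 is 86^((379+1)/4) = 86^95 mod 379.
Repeated squaring: 86^2≡195, 86^4≡125, 86^8≡86, 86^16≡195, 86^32≡125, 86^64≡86 (mod 379).
86^95 = 86^(64+16+8+4+2+1) ≡ 125 (mod 379).
Check: 125² = 15625 ≡ 86 (mod 379). The two roots are 125 and 254.

125, 254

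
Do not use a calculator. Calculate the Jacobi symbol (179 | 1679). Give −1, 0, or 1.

-1

Reciprocity: 179 ≡ 3 and 1679 ≡ 3 (mod 4), so (179/1679) = −(1679/179).
Reduce top mod 179: now compute (68/179).
Pull out 2^2: since 179 ≡ 3 (mod 8), (2/179) = -1, so (2/179)^2 = +1.
Reciprocity: 17 ≡ 1 and 179 ≡ 3 (mod 4), so (17/179) = +(179/17).
Reduce top mod 17: now compute (9/17).
Reciprocity: 9 ≡ 1 and 17 ≡ 1 (mod 4), so (9/17) = +(17/9).
Reduce top mod 9: now compute (8/9).
Pull out 2^3: since 9 ≡ 1 (mod 8), (2/9) = +1, so (2/9)^3 = +1.
Reached (1/9) = 1. Collecting the sign flips along the way, the symbol is -1.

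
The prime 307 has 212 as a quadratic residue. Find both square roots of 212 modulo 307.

121, 186

Since 307 ≡ 3 (mod 4), a square root of 212 is 212^((307+1)/4) = 212^77 mod 307.
Repeated squaring: 212^2≡122, 212^4≡148, 212^8≡107, 212^16≡90, 212^32≡118, 212^64≡109 (mod 307).
212^77 = 212^(64+8+4+1) ≡ 121 (mod 307).
Check: 121² = 14641 ≡ 212 (mod 307). The two roots are 121 and 186.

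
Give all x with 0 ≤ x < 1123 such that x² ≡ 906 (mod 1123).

186, 937

Since 1123 ≡ 3 (mod 4), a square root of 906 is 906^((1123+1)/4) = 906^281 mod 1123.
Repeated squaring: 906^2≡1046, 906^4≡314, 906^8≡895, 906^16≡326, 906^32≡714, 906^64≡1077, 906^128≡993, 906^256≡55 (mod 1123).
906^281 = 906^(256+16+8+1) ≡ 937 (mod 1123).
Check: 937² = 877969 ≡ 906 (mod 1123). The two roots are 186 and 937.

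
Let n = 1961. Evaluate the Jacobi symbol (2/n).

Pull out 2: since 1961 ≡ 1 (mod 8), (2/1961) = +1.
Reached (1/1961) = 1. Collecting the sign flips along the way, the symbol is +1.

1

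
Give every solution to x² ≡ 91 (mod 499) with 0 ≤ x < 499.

Since 499 ≡ 3 (mod 4), a square root of 91 is 91^((499+1)/4) = 91^125 mod 499.
Repeated squaring: 91^2≡297, 91^4≡385, 91^8≡22, 91^16≡484, 91^32≡225, 91^64≡226 (mod 499).
91^125 = 91^(64+32+16+8+4+1) ≡ 33 (mod 499).
Check: 33² = 1089 ≡ 91 (mod 499). The two roots are 33 and 466.

33, 466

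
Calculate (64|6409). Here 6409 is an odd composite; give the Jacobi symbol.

Pull out 2^6: since 6409 ≡ 1 (mod 8), (2/6409) = +1, so (2/6409)^6 = +1.
Reached (1/6409) = 1. Collecting the sign flips along the way, the symbol is +1.

1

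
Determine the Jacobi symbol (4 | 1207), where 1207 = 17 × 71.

1

Pull out 2^2: since 1207 ≡ 7 (mod 8), (2/1207) = +1, so (2/1207)^2 = +1.
Reached (1/1207) = 1. Collecting the sign flips along the way, the symbol is +1.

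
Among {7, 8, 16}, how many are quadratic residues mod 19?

(7/19) = +1 → QR.
(8/19) = -1 → non-residue.
(16/19) = +1 → QR.
Total quadratic residues among the 3: 2.

2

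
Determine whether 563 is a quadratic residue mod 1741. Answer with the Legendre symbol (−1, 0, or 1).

1

Reciprocity: 563 ≡ 3 and 1741 ≡ 1 (mod 4), so (563/1741) = +(1741/563).
Reduce top mod 563: now compute (52/563).
Pull out 2^2: since 563 ≡ 3 (mod 8), (2/563) = -1, so (2/563)^2 = +1.
Reciprocity: 13 ≡ 1 and 563 ≡ 3 (mod 4), so (13/563) = +(563/13).
Reduce top mod 13: now compute (4/13).
Pull out 2^2: since 13 ≡ 5 (mod 8), (2/13) = -1, so (2/13)^2 = +1.
Reached (1/13) = 1. Collecting the sign flips along the way, the symbol is +1.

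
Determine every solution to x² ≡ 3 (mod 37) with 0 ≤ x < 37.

15, 22

37 ≡ 1 (mod 4), so we find a root by search.
Trying successive values, 15² = 225 ≡ 3 (mod 37). The other root is 37 − 15 = 22.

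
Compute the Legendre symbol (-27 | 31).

First reduce: -27 ≡ 4 (mod 31).
Pull out 2^2: since 31 ≡ 7 (mod 8), (2/31) = +1, so (2/31)^2 = +1.
Reached (1/31) = 1. Collecting the sign flips along the way, the symbol is +1.

1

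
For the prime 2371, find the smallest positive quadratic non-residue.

(2/2371) = −1, so 2 is the smallest positive non-residue mod 2371.

2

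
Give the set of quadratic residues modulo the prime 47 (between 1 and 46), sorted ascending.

Square k = 1,…,23 (k and 47−k give the same square):
1²=1, 2²=4, 3²=9, 4²=16, 5²=25, 6²=36, 7²≡2, 8²≡17, 9²≡34, 10²≡6, 11²≡27, 12²≡3, 13²≡28, 14²≡8, 15²≡37, 16²≡21, 17²≡7, 18²≡42, 19²≡32, 20²≡24, 21²≡18, 22²≡14, 23²≡12 (mod 47).
So the quadratic residues mod 47 are {1, 2, 3, 4, 6, 7, 8, 9, 12, 14, 16, 17, 18, 21, 24, 25, 27, 28, 32, 34, 36, 37, 42}.

1,2,3,4,6,7,8,9,12,14,16,17,18,21,24,25,27,28,32,34,36,37,42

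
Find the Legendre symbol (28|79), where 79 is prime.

-1

Pull out 2^2: since 79 ≡ 7 (mod 8), (2/79) = +1, so (2/79)^2 = +1.
Reciprocity: 7 ≡ 3 and 79 ≡ 3 (mod 4), so (7/79) = −(79/7).
Reduce top mod 7: now compute (2/7).
Pull out 2: since 7 ≡ 7 (mod 8), (2/7) = +1.
Reached (1/7) = 1. Collecting the sign flips along the way, the symbol is -1.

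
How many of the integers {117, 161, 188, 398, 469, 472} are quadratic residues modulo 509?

(117/509) = -1 → non-residue.
(161/509) = -1 → non-residue.
(188/509) = -1 → non-residue.
(398/509) = -1 → non-residue.
(469/509) = -1 → non-residue.
(472/509) = +1 → QR.
Total quadratic residues among the 6: 1.

1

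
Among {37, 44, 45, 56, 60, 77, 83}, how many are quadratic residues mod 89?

(37/89) = -1 → non-residue.
(44/89) = +1 → QR.
(45/89) = +1 → QR.
(56/89) = -1 → non-residue.
(60/89) = -1 → non-residue.
(77/89) = -1 → non-residue.
(83/89) = -1 → non-residue.
Total quadratic residues among the 7: 2.

2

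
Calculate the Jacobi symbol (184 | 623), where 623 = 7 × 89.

-1

Pull out 2^3: since 623 ≡ 7 (mod 8), (2/623) = +1, so (2/623)^3 = +1.
Reciprocity: 23 ≡ 3 and 623 ≡ 3 (mod 4), so (23/623) = −(623/23).
Reduce top mod 23: now compute (2/23).
Pull out 2: since 23 ≡ 7 (mod 8), (2/23) = +1.
Reached (1/23) = 1. Collecting the sign flips along the way, the symbol is -1.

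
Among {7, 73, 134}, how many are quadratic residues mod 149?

(7/149) = +1 → QR.
(73/149) = +1 → QR.
(134/149) = -1 → non-residue.
Total quadratic residues among the 3: 2.

2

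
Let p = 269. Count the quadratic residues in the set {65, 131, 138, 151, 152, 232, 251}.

6

(65/269) = +1 → QR.
(131/269) = +1 → QR.
(138/269) = +1 → QR.
(151/269) = +1 → QR.
(152/269) = +1 → QR.
(232/269) = +1 → QR.
(251/269) = -1 → non-residue.
Total quadratic residues among the 7: 6.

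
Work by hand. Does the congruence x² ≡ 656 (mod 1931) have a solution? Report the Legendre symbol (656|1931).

Pull out 2^4: since 1931 ≡ 3 (mod 8), (2/1931) = -1, so (2/1931)^4 = +1.
Reciprocity: 41 ≡ 1 and 1931 ≡ 3 (mod 4), so (41/1931) = +(1931/41).
Reduce top mod 41: now compute (4/41).
Pull out 2^2: since 41 ≡ 1 (mod 8), (2/41) = +1, so (2/41)^2 = +1.
Reached (1/41) = 1. Collecting the sign flips along the way, the symbol is +1.

1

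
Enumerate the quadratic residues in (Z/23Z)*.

1, 2, 3, 4, 6, 8, 9, 12, 13, 16, 18

Square k = 1,…,11 (k and 23−k give the same square):
1²=1, 2²=4, 3²=9, 4²=16, 5²≡2, 6²≡13, 7²≡3, 8²≡18, 9²≡12, 10²≡8, 11²≡6 (mod 23).
So the quadratic residues mod 23 are {1, 2, 3, 4, 6, 8, 9, 12, 13, 16, 18}.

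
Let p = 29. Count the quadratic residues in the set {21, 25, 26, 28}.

(21/29) = -1 → non-residue.
(25/29) = +1 → QR.
(26/29) = -1 → non-residue.
(28/29) = +1 → QR.
Total quadratic residues among the 4: 2.

2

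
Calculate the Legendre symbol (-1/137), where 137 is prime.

1

First reduce: -1 ≡ 136 (mod 137).
Pull out 2^3: since 137 ≡ 1 (mod 8), (2/137) = +1, so (2/137)^3 = +1.
Reciprocity: 17 ≡ 1 and 137 ≡ 1 (mod 4), so (17/137) = +(137/17).
Reduce top mod 17: now compute (1/17).
Reached (1/17) = 1. Collecting the sign flips along the way, the symbol is +1.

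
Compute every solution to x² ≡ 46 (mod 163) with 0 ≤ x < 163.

32, 131

Since 163 ≡ 3 (mod 4), a square root of 46 is 46^((163+1)/4) = 46^41 mod 163.
Repeated squaring: 46^2≡160, 46^4≡9, 46^8≡81, 46^16≡41, 46^32≡51 (mod 163).
46^41 = 46^(32+8+1) ≡ 131 (mod 163).
Check: 131² = 17161 ≡ 46 (mod 163). The two roots are 32 and 131.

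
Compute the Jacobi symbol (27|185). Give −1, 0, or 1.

Reciprocity: 27 ≡ 3 and 185 ≡ 1 (mod 4), so (27/185) = +(185/27).
Reduce top mod 27: now compute (23/27).
Reciprocity: 23 ≡ 3 and 27 ≡ 3 (mod 4), so (23/27) = −(27/23).
Reduce top mod 23: now compute (4/23).
Pull out 2^2: since 23 ≡ 7 (mod 8), (2/23) = +1, so (2/23)^2 = +1.
Reached (1/23) = 1. Collecting the sign flips along the way, the symbol is -1.

-1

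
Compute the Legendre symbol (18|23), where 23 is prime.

1

Pull out 2: since 23 ≡ 7 (mod 8), (2/23) = +1.
Reciprocity: 9 ≡ 1 and 23 ≡ 3 (mod 4), so (9/23) = +(23/9).
Reduce top mod 9: now compute (5/9).
Reciprocity: 5 ≡ 1 and 9 ≡ 1 (mod 4), so (5/9) = +(9/5).
Reduce top mod 5: now compute (4/5).
Pull out 2^2: since 5 ≡ 5 (mod 8), (2/5) = -1, so (2/5)^2 = +1.
Reached (1/5) = 1. Collecting the sign flips along the way, the symbol is +1.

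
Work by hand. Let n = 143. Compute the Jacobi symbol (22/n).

Pull out 2: since 143 ≡ 7 (mod 8), (2/143) = +1.
Reciprocity: 11 ≡ 3 and 143 ≡ 3 (mod 4), so (11/143) = −(143/11).
Reduce top mod 11: now compute (0/11).
Top reduces to 0: gcd > 1, so the symbol is 0.

0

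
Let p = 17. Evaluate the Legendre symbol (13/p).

1

Euler's criterion: (13/17) ≡ 13^8 (mod 17).
13^2 ≡ 16 (mod 17)
13^4 ≡ 1 (mod 17)
13^8 ≡ 1 (mod 17)
13^8 = 13^(8) ≡ 1 (mod 17).
Result is 1, so (13/17) = 1.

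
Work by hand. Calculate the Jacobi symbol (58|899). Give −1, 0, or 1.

Pull out 2: since 899 ≡ 3 (mod 8), (2/899) = -1.
Reciprocity: 29 ≡ 1 and 899 ≡ 3 (mod 4), so (29/899) = +(899/29).
Reduce top mod 29: now compute (0/29).
Top reduces to 0: gcd > 1, so the symbol is 0.

0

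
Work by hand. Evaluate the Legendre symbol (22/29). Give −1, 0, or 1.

1

Pull out 2: since 29 ≡ 5 (mod 8), (2/29) = -1.
Reciprocity: 11 ≡ 3 and 29 ≡ 1 (mod 4), so (11/29) = +(29/11).
Reduce top mod 11: now compute (7/11).
Reciprocity: 7 ≡ 3 and 11 ≡ 3 (mod 4), so (7/11) = −(11/7).
Reduce top mod 7: now compute (4/7).
Pull out 2^2: since 7 ≡ 7 (mod 8), (2/7) = +1, so (2/7)^2 = +1.
Reached (1/7) = 1. Collecting the sign flips along the way, the symbol is +1.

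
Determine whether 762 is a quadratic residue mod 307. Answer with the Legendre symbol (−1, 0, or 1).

1

First reduce: 762 ≡ 148 (mod 307).
Pull out 2^2: since 307 ≡ 3 (mod 8), (2/307) = -1, so (2/307)^2 = +1.
Reciprocity: 37 ≡ 1 and 307 ≡ 3 (mod 4), so (37/307) = +(307/37).
Reduce top mod 37: now compute (11/37).
Reciprocity: 11 ≡ 3 and 37 ≡ 1 (mod 4), so (11/37) = +(37/11).
Reduce top mod 11: now compute (4/11).
Pull out 2^2: since 11 ≡ 3 (mod 8), (2/11) = -1, so (2/11)^2 = +1.
Reached (1/11) = 1. Collecting the sign flips along the way, the symbol is +1.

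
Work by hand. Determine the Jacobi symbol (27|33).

0

Reciprocity: 27 ≡ 3 and 33 ≡ 1 (mod 4), so (27/33) = +(33/27).
Reduce top mod 27: now compute (6/27).
Pull out 2: since 27 ≡ 3 (mod 8), (2/27) = -1.
Reciprocity: 3 ≡ 3 and 27 ≡ 3 (mod 4), so (3/27) = −(27/3).
Reduce top mod 3: now compute (0/3).
Top reduces to 0: gcd > 1, so the symbol is 0.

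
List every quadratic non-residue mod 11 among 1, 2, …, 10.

Square k = 1,…,5 (k and 11−k give the same square):
1²=1, 2²=4, 3²=9, 4²≡5, 5²≡3 (mod 11).
The residues are {1, 3, 4, 5, 9}; the non-residues are the remaining 5 nonzero classes.

2 6 7 8 10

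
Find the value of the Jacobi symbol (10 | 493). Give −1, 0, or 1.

1

Pull out 2: since 493 ≡ 5 (mod 8), (2/493) = -1.
Reciprocity: 5 ≡ 1 and 493 ≡ 1 (mod 4), so (5/493) = +(493/5).
Reduce top mod 5: now compute (3/5).
Reciprocity: 3 ≡ 3 and 5 ≡ 1 (mod 4), so (3/5) = +(5/3).
Reduce top mod 3: now compute (2/3).
Pull out 2: since 3 ≡ 3 (mod 8), (2/3) = -1.
Reached (1/3) = 1. Collecting the sign flips along the way, the symbol is +1.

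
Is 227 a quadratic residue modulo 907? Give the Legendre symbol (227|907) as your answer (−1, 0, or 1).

Reciprocity: 227 ≡ 3 and 907 ≡ 3 (mod 4), so (227/907) = −(907/227).
Reduce top mod 227: now compute (226/227).
Pull out 2: since 227 ≡ 3 (mod 8), (2/227) = -1.
Reciprocity: 113 ≡ 1 and 227 ≡ 3 (mod 4), so (113/227) = +(227/113).
Reduce top mod 113: now compute (1/113).
Reached (1/113) = 1. Collecting the sign flips along the way, the symbol is +1.

1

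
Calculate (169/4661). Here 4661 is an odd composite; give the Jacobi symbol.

Reciprocity: 169 ≡ 1 and 4661 ≡ 1 (mod 4), so (169/4661) = +(4661/169).
Reduce top mod 169: now compute (98/169).
Pull out 2: since 169 ≡ 1 (mod 8), (2/169) = +1.
Reciprocity: 49 ≡ 1 and 169 ≡ 1 (mod 4), so (49/169) = +(169/49).
Reduce top mod 49: now compute (22/49).
Pull out 2: since 49 ≡ 1 (mod 8), (2/49) = +1.
Reciprocity: 11 ≡ 3 and 49 ≡ 1 (mod 4), so (11/49) = +(49/11).
Reduce top mod 11: now compute (5/11).
Reciprocity: 5 ≡ 1 and 11 ≡ 3 (mod 4), so (5/11) = +(11/5).
Reduce top mod 5: now compute (1/5).
Reached (1/5) = 1. Collecting the sign flips along the way, the symbol is +1.

1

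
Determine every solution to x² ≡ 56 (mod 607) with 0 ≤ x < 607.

156, 451

Since 607 ≡ 3 (mod 4), a square root of 56 is 56^((607+1)/4) = 56^152 mod 607.
Repeated squaring: 56^2≡101, 56^4≡489, 56^8≡570, 56^16≡155, 56^32≡352, 56^64≡76, 56^128≡313 (mod 607).
56^152 = 56^(128+16+8) ≡ 451 (mod 607).
Check: 451² = 203401 ≡ 56 (mod 607). The two roots are 156 and 451.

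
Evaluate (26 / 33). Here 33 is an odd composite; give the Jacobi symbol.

-1

Pull out 2: since 33 ≡ 1 (mod 8), (2/33) = +1.
Reciprocity: 13 ≡ 1 and 33 ≡ 1 (mod 4), so (13/33) = +(33/13).
Reduce top mod 13: now compute (7/13).
Reciprocity: 7 ≡ 3 and 13 ≡ 1 (mod 4), so (7/13) = +(13/7).
Reduce top mod 7: now compute (6/7).
Pull out 2: since 7 ≡ 7 (mod 8), (2/7) = +1.
Reciprocity: 3 ≡ 3 and 7 ≡ 3 (mod 4), so (3/7) = −(7/3).
Reduce top mod 3: now compute (1/3).
Reached (1/3) = 1. Collecting the sign flips along the way, the symbol is -1.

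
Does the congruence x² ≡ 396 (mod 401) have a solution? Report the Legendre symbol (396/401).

Pull out 2^2: since 401 ≡ 1 (mod 8), (2/401) = +1, so (2/401)^2 = +1.
Reciprocity: 99 ≡ 3 and 401 ≡ 1 (mod 4), so (99/401) = +(401/99).
Reduce top mod 99: now compute (5/99).
Reciprocity: 5 ≡ 1 and 99 ≡ 3 (mod 4), so (5/99) = +(99/5).
Reduce top mod 5: now compute (4/5).
Pull out 2^2: since 5 ≡ 5 (mod 8), (2/5) = -1, so (2/5)^2 = +1.
Reached (1/5) = 1. Collecting the sign flips along the way, the symbol is +1.

1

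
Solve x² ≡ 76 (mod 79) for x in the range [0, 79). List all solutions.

32, 47

Since 79 ≡ 3 (mod 4), a square root of 76 is 76^((79+1)/4) = 76^20 mod 79.
Repeated squaring: 76^2≡9, 76^4≡2, 76^8≡4, 76^16≡16 (mod 79).
76^20 = 76^(16+4) ≡ 32 (mod 79).
Check: 32² = 1024 ≡ 76 (mod 79). The two roots are 32 and 47.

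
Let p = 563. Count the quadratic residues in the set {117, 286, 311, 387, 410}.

1

(117/563) = +1 → QR.
(286/563) = -1 → non-residue.
(311/563) = -1 → non-residue.
(387/563) = -1 → non-residue.
(410/563) = -1 → non-residue.
Total quadratic residues among the 5: 1.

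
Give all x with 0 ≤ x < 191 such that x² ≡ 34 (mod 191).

Since 191 ≡ 3 (mod 4), a square root of 34 is 34^((191+1)/4) = 34^48 mod 191.
Repeated squaring: 34^2≡10, 34^4≡100, 34^8≡68, 34^16≡40, 34^32≡72 (mod 191).
34^48 = 34^(32+16) ≡ 15 (mod 191).
Check: 15² = 225 ≡ 34 (mod 191). The two roots are 15 and 176.

15, 176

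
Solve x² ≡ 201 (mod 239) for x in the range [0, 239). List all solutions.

Since 239 ≡ 3 (mod 4), a square root of 201 is 201^((239+1)/4) = 201^60 mod 239.
Repeated squaring: 201^2≡10, 201^4≡100, 201^8≡201, 201^16≡10, 201^32≡100 (mod 239).
201^60 = 201^(32+16+8+4) ≡ 100 (mod 239).
Check: 100² = 10000 ≡ 201 (mod 239). The two roots are 100 and 139.

100, 139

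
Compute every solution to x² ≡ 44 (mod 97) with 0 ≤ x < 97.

97 ≡ 1 (mod 4), so we find a root by search.
Trying successive values, 23² = 529 ≡ 44 (mod 97). The other root is 97 − 23 = 74.

23, 74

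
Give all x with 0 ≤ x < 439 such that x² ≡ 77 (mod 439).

173, 266

Since 439 ≡ 3 (mod 4), a square root of 77 is 77^((439+1)/4) = 77^110 mod 439.
Repeated squaring: 77^2≡222, 77^4≡116, 77^8≡286, 77^16≡142, 77^32≡409, 77^64≡22 (mod 439).
77^110 = 77^(64+32+8+4+2) ≡ 266 (mod 439).
Check: 266² = 70756 ≡ 77 (mod 439). The two roots are 173 and 266.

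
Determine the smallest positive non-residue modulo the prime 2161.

(2/2161) = +1, so 2 is a residue.
(3/2161) = +1, so 3 is a residue.
(4/2161) = +1, so 4 is a residue.
(5/2161) = +1, so 5 is a residue.
(6/2161) = +1, so 6 is a residue.
(7/2161) = −1, so 7 is the smallest positive non-residue mod 2161.

7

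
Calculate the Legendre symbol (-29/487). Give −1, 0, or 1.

-1

First reduce: -29 ≡ 458 (mod 487).
Pull out 2: since 487 ≡ 7 (mod 8), (2/487) = +1.
Reciprocity: 229 ≡ 1 and 487 ≡ 3 (mod 4), so (229/487) = +(487/229).
Reduce top mod 229: now compute (29/229).
Reciprocity: 29 ≡ 1 and 229 ≡ 1 (mod 4), so (29/229) = +(229/29).
Reduce top mod 29: now compute (26/29).
Pull out 2: since 29 ≡ 5 (mod 8), (2/29) = -1.
Reciprocity: 13 ≡ 1 and 29 ≡ 1 (mod 4), so (13/29) = +(29/13).
Reduce top mod 13: now compute (3/13).
Reciprocity: 3 ≡ 3 and 13 ≡ 1 (mod 4), so (3/13) = +(13/3).
Reduce top mod 3: now compute (1/3).
Reached (1/3) = 1. Collecting the sign flips along the way, the symbol is -1.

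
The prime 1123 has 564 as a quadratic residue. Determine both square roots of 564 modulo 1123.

524, 599

Since 1123 ≡ 3 (mod 4), a square root of 564 is 564^((1123+1)/4) = 564^281 mod 1123.
Repeated squaring: 564^2≡287, 564^4≡390, 564^8≡495, 564^16≡211, 564^32≡724, 564^64≡858, 564^128≡599, 564^256≡564 (mod 1123).
564^281 = 564^(256+16+8+1) ≡ 599 (mod 1123).
Check: 599² = 358801 ≡ 564 (mod 1123). The two roots are 524 and 599.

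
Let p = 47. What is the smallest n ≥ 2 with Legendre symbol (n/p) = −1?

(2/47) = +1, so 2 is a residue.
(3/47) = +1, so 3 is a residue.
(4/47) = +1, so 4 is a residue.
(5/47) = −1, so 5 is the smallest positive non-residue mod 47.

5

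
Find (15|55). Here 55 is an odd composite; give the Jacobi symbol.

Reciprocity: 15 ≡ 3 and 55 ≡ 3 (mod 4), so (15/55) = −(55/15).
Reduce top mod 15: now compute (10/15).
Pull out 2: since 15 ≡ 7 (mod 8), (2/15) = +1.
Reciprocity: 5 ≡ 1 and 15 ≡ 3 (mod 4), so (5/15) = +(15/5).
Reduce top mod 5: now compute (0/5).
Top reduces to 0: gcd > 1, so the symbol is 0.

0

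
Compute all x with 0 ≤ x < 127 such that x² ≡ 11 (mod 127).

Since 127 ≡ 3 (mod 4), a square root of 11 is 11^((127+1)/4) = 11^32 mod 127.
Repeated squaring: 11^2≡121, 11^4≡36, 11^8≡26, 11^16≡41, 11^32≡30 (mod 127).
11^32 = 11^(32) ≡ 30 (mod 127).
Check: 30² = 900 ≡ 11 (mod 127). The two roots are 30 and 97.

30, 97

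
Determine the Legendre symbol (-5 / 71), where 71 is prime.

-1

Euler's criterion: (-5/71) ≡ 66^35 (mod 71).
66^2 ≡ 25 (mod 71)
66^4 ≡ 57 (mod 71)
66^8 ≡ 54 (mod 71)
66^16 ≡ 5 (mod 71)
66^32 ≡ 25 (mod 71)
66^35 = 66^(32+2+1) ≡ 70 (mod 71).
Result is 70 ≡ −1, so (-5/71) = −1.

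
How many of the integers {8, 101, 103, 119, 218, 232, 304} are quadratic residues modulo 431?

(8/431) = +1 → QR.
(101/431) = -1 → non-residue.
(103/431) = -1 → non-residue.
(119/431) = +1 → QR.
(218/431) = +1 → QR.
(232/431) = +1 → QR.
(304/431) = +1 → QR.
Total quadratic residues among the 7: 5.

5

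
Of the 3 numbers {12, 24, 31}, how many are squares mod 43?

2

(12/43) = -1 → non-residue.
(24/43) = +1 → QR.
(31/43) = +1 → QR.
Total quadratic residues among the 3: 2.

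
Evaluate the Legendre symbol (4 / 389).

Euler's criterion: (4/389) ≡ 4^194 (mod 389).
4^2 ≡ 16 (mod 389)
4^4 ≡ 256 (mod 389)
4^8 ≡ 184 (mod 389)
4^16 ≡ 13 (mod 389)
4^32 ≡ 169 (mod 389)
4^64 ≡ 164 (mod 389)
4^128 ≡ 55 (mod 389)
4^194 = 4^(128+64+2) ≡ 1 (mod 389).
Result is 1, so (4/389) = 1.

1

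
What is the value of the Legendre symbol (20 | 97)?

Euler's criterion: (20/97) ≡ 20^48 (mod 97).
20^2 ≡ 12 (mod 97)
20^4 ≡ 47 (mod 97)
20^8 ≡ 75 (mod 97)
20^16 ≡ 96 (mod 97)
20^32 ≡ 1 (mod 97)
20^48 = 20^(32+16) ≡ 96 (mod 97).
Result is 96 ≡ −1, so (20/97) = −1.

-1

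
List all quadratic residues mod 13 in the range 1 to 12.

1, 3, 4, 9, 10, 12

Square k = 1,…,6 (k and 13−k give the same square):
1²=1, 2²=4, 3²=9, 4²≡3, 5²≡12, 6²≡10 (mod 13).
So the quadratic residues mod 13 are {1, 3, 4, 9, 10, 12}.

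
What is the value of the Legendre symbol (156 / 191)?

Pull out 2^2: since 191 ≡ 7 (mod 8), (2/191) = +1, so (2/191)^2 = +1.
Reciprocity: 39 ≡ 3 and 191 ≡ 3 (mod 4), so (39/191) = −(191/39).
Reduce top mod 39: now compute (35/39).
Reciprocity: 35 ≡ 3 and 39 ≡ 3 (mod 4), so (35/39) = −(39/35).
Reduce top mod 35: now compute (4/35).
Pull out 2^2: since 35 ≡ 3 (mod 8), (2/35) = -1, so (2/35)^2 = +1.
Reached (1/35) = 1. Collecting the sign flips along the way, the symbol is +1.

1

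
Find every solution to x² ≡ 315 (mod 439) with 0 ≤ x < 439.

118, 321

Since 439 ≡ 3 (mod 4), a square root of 315 is 315^((439+1)/4) = 315^110 mod 439.
Repeated squaring: 315^2≡11, 315^4≡121, 315^8≡154, 315^16≡10, 315^32≡100, 315^64≡342 (mod 439).
315^110 = 315^(64+32+8+4+2) ≡ 321 (mod 439).
Check: 321² = 103041 ≡ 315 (mod 439). The two roots are 118 and 321.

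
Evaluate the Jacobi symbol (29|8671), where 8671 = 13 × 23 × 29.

Reciprocity: 29 ≡ 1 and 8671 ≡ 3 (mod 4), so (29/8671) = +(8671/29).
Reduce top mod 29: now compute (0/29).
Top reduces to 0: gcd > 1, so the symbol is 0.

0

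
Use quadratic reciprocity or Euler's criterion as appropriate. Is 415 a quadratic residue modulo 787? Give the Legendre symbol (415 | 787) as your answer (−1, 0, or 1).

1

Reciprocity: 415 ≡ 3 and 787 ≡ 3 (mod 4), so (415/787) = −(787/415).
Reduce top mod 415: now compute (372/415).
Pull out 2^2: since 415 ≡ 7 (mod 8), (2/415) = +1, so (2/415)^2 = +1.
Reciprocity: 93 ≡ 1 and 415 ≡ 3 (mod 4), so (93/415) = +(415/93).
Reduce top mod 93: now compute (43/93).
Reciprocity: 43 ≡ 3 and 93 ≡ 1 (mod 4), so (43/93) = +(93/43).
Reduce top mod 43: now compute (7/43).
Reciprocity: 7 ≡ 3 and 43 ≡ 3 (mod 4), so (7/43) = −(43/7).
Reduce top mod 7: now compute (1/7).
Reached (1/7) = 1. Collecting the sign flips along the way, the symbol is +1.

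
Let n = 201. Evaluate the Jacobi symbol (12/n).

0

Pull out 2^2: since 201 ≡ 1 (mod 8), (2/201) = +1, so (2/201)^2 = +1.
Reciprocity: 3 ≡ 3 and 201 ≡ 1 (mod 4), so (3/201) = +(201/3).
Reduce top mod 3: now compute (0/3).
Top reduces to 0: gcd > 1, so the symbol is 0.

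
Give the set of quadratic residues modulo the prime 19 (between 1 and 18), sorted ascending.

Square k = 1,…,9 (k and 19−k give the same square):
1²=1, 2²=4, 3²=9, 4²=16, 5²≡6, 6²≡17, 7²≡11, 8²≡7, 9²≡5 (mod 19).
So the quadratic residues mod 19 are {1, 4, 5, 6, 7, 9, 11, 16, 17}.

1, 4, 5, 6, 7, 9, 11, 16, 17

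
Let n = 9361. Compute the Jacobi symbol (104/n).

Pull out 2^3: since 9361 ≡ 1 (mod 8), (2/9361) = +1, so (2/9361)^3 = +1.
Reciprocity: 13 ≡ 1 and 9361 ≡ 1 (mod 4), so (13/9361) = +(9361/13).
Reduce top mod 13: now compute (1/13).
Reached (1/13) = 1. Collecting the sign flips along the way, the symbol is +1.

1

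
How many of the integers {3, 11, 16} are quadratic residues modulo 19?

(3/19) = -1 → non-residue.
(11/19) = +1 → QR.
(16/19) = +1 → QR.
Total quadratic residues among the 3: 2.

2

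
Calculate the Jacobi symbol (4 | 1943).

1

Pull out 2^2: since 1943 ≡ 7 (mod 8), (2/1943) = +1, so (2/1943)^2 = +1.
Reached (1/1943) = 1. Collecting the sign flips along the way, the symbol is +1.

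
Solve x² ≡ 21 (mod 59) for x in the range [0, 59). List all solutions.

27, 32

Since 59 ≡ 3 (mod 4), a square root of 21 is 21^((59+1)/4) = 21^15 mod 59.
Repeated squaring: 21^2≡28, 21^4≡17, 21^8≡53 (mod 59).
21^15 = 21^(8+4+2+1) ≡ 27 (mod 59).
Check: 27² = 729 ≡ 21 (mod 59). The two roots are 27 and 32.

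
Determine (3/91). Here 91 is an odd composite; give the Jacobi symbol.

Reciprocity: 3 ≡ 3 and 91 ≡ 3 (mod 4), so (3/91) = −(91/3).
Reduce top mod 3: now compute (1/3).
Reached (1/3) = 1. Collecting the sign flips along the way, the symbol is -1.

-1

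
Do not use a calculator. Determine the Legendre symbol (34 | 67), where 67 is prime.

Pull out 2: since 67 ≡ 3 (mod 8), (2/67) = -1.
Reciprocity: 17 ≡ 1 and 67 ≡ 3 (mod 4), so (17/67) = +(67/17).
Reduce top mod 17: now compute (16/17).
Pull out 2^4: since 17 ≡ 1 (mod 8), (2/17) = +1, so (2/17)^4 = +1.
Reached (1/17) = 1. Collecting the sign flips along the way, the symbol is -1.

-1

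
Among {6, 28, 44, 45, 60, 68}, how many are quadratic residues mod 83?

3

(6/83) = -1 → non-residue.
(28/83) = +1 → QR.
(44/83) = +1 → QR.
(45/83) = -1 → non-residue.
(60/83) = -1 → non-residue.
(68/83) = +1 → QR.
Total quadratic residues among the 6: 3.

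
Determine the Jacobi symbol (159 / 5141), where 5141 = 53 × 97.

Reciprocity: 159 ≡ 3 and 5141 ≡ 1 (mod 4), so (159/5141) = +(5141/159).
Reduce top mod 159: now compute (53/159).
Reciprocity: 53 ≡ 1 and 159 ≡ 3 (mod 4), so (53/159) = +(159/53).
Reduce top mod 53: now compute (0/53).
Top reduces to 0: gcd > 1, so the symbol is 0.

0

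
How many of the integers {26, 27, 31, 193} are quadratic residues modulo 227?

2

(26/227) = +1 → QR.
(27/227) = +1 → QR.
(31/227) = -1 → non-residue.
(193/227) = -1 → non-residue.
Total quadratic residues among the 4: 2.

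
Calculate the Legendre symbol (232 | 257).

1

Pull out 2^3: since 257 ≡ 1 (mod 8), (2/257) = +1, so (2/257)^3 = +1.
Reciprocity: 29 ≡ 1 and 257 ≡ 1 (mod 4), so (29/257) = +(257/29).
Reduce top mod 29: now compute (25/29).
Reciprocity: 25 ≡ 1 and 29 ≡ 1 (mod 4), so (25/29) = +(29/25).
Reduce top mod 25: now compute (4/25).
Pull out 2^2: since 25 ≡ 1 (mod 8), (2/25) = +1, so (2/25)^2 = +1.
Reached (1/25) = 1. Collecting the sign flips along the way, the symbol is +1.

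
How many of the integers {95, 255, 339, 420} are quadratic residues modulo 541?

2

(95/541) = +1 → QR.
(255/541) = -1 → non-residue.
(339/541) = -1 → non-residue.
(420/541) = +1 → QR.
Total quadratic residues among the 4: 2.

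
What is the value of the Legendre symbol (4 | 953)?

Euler's criterion: (4/953) ≡ 4^476 (mod 953).
4^2 ≡ 16 (mod 953)
4^4 ≡ 256 (mod 953)
4^8 ≡ 732 (mod 953)
4^16 ≡ 238 (mod 953)
4^32 ≡ 417 (mod 953)
4^64 ≡ 443 (mod 953)
4^128 ≡ 884 (mod 953)
4^256 ≡ 949 (mod 953)
4^476 = 4^(256+128+64+16+8+4) ≡ 1 (mod 953).
Result is 1, so (4/953) = 1.

1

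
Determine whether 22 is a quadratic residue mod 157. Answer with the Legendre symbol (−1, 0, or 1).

-1

Pull out 2: since 157 ≡ 5 (mod 8), (2/157) = -1.
Reciprocity: 11 ≡ 3 and 157 ≡ 1 (mod 4), so (11/157) = +(157/11).
Reduce top mod 11: now compute (3/11).
Reciprocity: 3 ≡ 3 and 11 ≡ 3 (mod 4), so (3/11) = −(11/3).
Reduce top mod 3: now compute (2/3).
Pull out 2: since 3 ≡ 3 (mod 8), (2/3) = -1.
Reached (1/3) = 1. Collecting the sign flips along the way, the symbol is -1.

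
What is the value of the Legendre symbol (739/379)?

-1

First reduce: 739 ≡ 360 (mod 379).
Pull out 2^3: since 379 ≡ 3 (mod 8), (2/379) = -1, so (2/379)^3 = -1.
Reciprocity: 45 ≡ 1 and 379 ≡ 3 (mod 4), so (45/379) = +(379/45).
Reduce top mod 45: now compute (19/45).
Reciprocity: 19 ≡ 3 and 45 ≡ 1 (mod 4), so (19/45) = +(45/19).
Reduce top mod 19: now compute (7/19).
Reciprocity: 7 ≡ 3 and 19 ≡ 3 (mod 4), so (7/19) = −(19/7).
Reduce top mod 7: now compute (5/7).
Reciprocity: 5 ≡ 1 and 7 ≡ 3 (mod 4), so (5/7) = +(7/5).
Reduce top mod 5: now compute (2/5).
Pull out 2: since 5 ≡ 5 (mod 8), (2/5) = -1.
Reached (1/5) = 1. Collecting the sign flips along the way, the symbol is -1.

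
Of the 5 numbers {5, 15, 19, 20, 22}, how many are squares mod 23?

0

(5/23) = -1 → non-residue.
(15/23) = -1 → non-residue.
(19/23) = -1 → non-residue.
(20/23) = -1 → non-residue.
(22/23) = -1 → non-residue.
Total quadratic residues among the 5: 0.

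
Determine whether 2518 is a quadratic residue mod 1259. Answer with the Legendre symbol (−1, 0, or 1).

First reduce: 2518 ≡ 0 (mod 1259).
Top reduces to 0: gcd > 1, so the symbol is 0.

0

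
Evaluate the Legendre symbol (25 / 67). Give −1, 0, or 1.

1

Reciprocity: 25 ≡ 1 and 67 ≡ 3 (mod 4), so (25/67) = +(67/25).
Reduce top mod 25: now compute (17/25).
Reciprocity: 17 ≡ 1 and 25 ≡ 1 (mod 4), so (17/25) = +(25/17).
Reduce top mod 17: now compute (8/17).
Pull out 2^3: since 17 ≡ 1 (mod 8), (2/17) = +1, so (2/17)^3 = +1.
Reached (1/17) = 1. Collecting the sign flips along the way, the symbol is +1.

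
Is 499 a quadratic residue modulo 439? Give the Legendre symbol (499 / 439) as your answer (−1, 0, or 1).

-1

Euler's criterion: (499/439) ≡ 60^219 (mod 439).
60^2 ≡ 88 (mod 439)
60^4 ≡ 281 (mod 439)
60^8 ≡ 380 (mod 439)
60^16 ≡ 408 (mod 439)
60^32 ≡ 83 (mod 439)
60^64 ≡ 304 (mod 439)
60^128 ≡ 226 (mod 439)
60^219 = 60^(128+64+16+8+2+1) ≡ 438 (mod 439).
Result is 438 ≡ −1, so (499/439) = −1.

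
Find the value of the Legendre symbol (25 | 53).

1

Euler's criterion: (25/53) ≡ 25^26 (mod 53).
25^2 ≡ 42 (mod 53)
25^4 ≡ 15 (mod 53)
25^8 ≡ 13 (mod 53)
25^16 ≡ 10 (mod 53)
25^26 = 25^(16+8+2) ≡ 1 (mod 53).
Result is 1, so (25/53) = 1.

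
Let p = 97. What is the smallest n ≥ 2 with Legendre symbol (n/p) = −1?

(2/97) = +1, so 2 is a residue.
(3/97) = +1, so 3 is a residue.
(4/97) = +1, so 4 is a residue.
(5/97) = −1, so 5 is the smallest positive non-residue mod 97.

5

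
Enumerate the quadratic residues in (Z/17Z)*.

1,2,4,8,9,13,15,16

Square k = 1,…,8 (k and 17−k give the same square):
1²=1, 2²=4, 3²=9, 4²=16, 5²≡8, 6²≡2, 7²≡15, 8²≡13 (mod 17).
So the quadratic residues mod 17 are {1, 2, 4, 8, 9, 13, 15, 16}.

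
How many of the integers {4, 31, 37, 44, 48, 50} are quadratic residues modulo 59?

2

(4/59) = +1 → QR.
(31/59) = -1 → non-residue.
(37/59) = -1 → non-residue.
(44/59) = -1 → non-residue.
(48/59) = +1 → QR.
(50/59) = -1 → non-residue.
Total quadratic residues among the 6: 2.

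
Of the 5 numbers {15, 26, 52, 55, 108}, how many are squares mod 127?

(15/127) = +1 → QR.
(26/127) = +1 → QR.
(52/127) = +1 → QR.
(55/127) = -1 → non-residue.
(108/127) = -1 → non-residue.
Total quadratic residues among the 5: 3.

3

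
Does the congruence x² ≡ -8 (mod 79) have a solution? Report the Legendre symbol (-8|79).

-1

Euler's criterion: (-8/79) ≡ 71^39 (mod 79).
71^2 ≡ 64 (mod 79)
71^4 ≡ 67 (mod 79)
71^8 ≡ 65 (mod 79)
71^16 ≡ 38 (mod 79)
71^32 ≡ 22 (mod 79)
71^39 = 71^(32+4+2+1) ≡ 78 (mod 79).
Result is 78 ≡ −1, so (-8/79) = −1.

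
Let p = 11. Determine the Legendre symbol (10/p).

-1

Pull out 2: since 11 ≡ 3 (mod 8), (2/11) = -1.
Reciprocity: 5 ≡ 1 and 11 ≡ 3 (mod 4), so (5/11) = +(11/5).
Reduce top mod 5: now compute (1/5).
Reached (1/5) = 1. Collecting the sign flips along the way, the symbol is -1.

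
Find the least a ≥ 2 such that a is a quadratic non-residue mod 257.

3

(2/257) = +1, so 2 is a residue.
(3/257) = −1, so 3 is the smallest positive non-residue mod 257.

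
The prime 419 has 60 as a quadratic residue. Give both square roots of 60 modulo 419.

Since 419 ≡ 3 (mod 4), a square root of 60 is 60^((419+1)/4) = 60^105 mod 419.
Repeated squaring: 60^2≡248, 60^4≡330, 60^8≡379, 60^16≡343, 60^32≡329, 60^64≡139 (mod 419).
60^105 = 60^(64+32+8+1) ≡ 136 (mod 419).
Check: 136² = 18496 ≡ 60 (mod 419). The two roots are 136 and 283.

136, 283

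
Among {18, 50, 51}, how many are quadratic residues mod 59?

(18/59) = -1 → non-residue.
(50/59) = -1 → non-residue.
(51/59) = +1 → QR.
Total quadratic residues among the 3: 1.

1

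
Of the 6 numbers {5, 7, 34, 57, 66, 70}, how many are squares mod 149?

(5/149) = +1 → QR.
(7/149) = +1 → QR.
(34/149) = -1 → non-residue.
(57/149) = -1 → non-residue.
(66/149) = -1 → non-residue.
(70/149) = -1 → non-residue.
Total quadratic residues among the 6: 2.

2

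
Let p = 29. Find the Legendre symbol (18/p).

Pull out 2: since 29 ≡ 5 (mod 8), (2/29) = -1.
Reciprocity: 9 ≡ 1 and 29 ≡ 1 (mod 4), so (9/29) = +(29/9).
Reduce top mod 9: now compute (2/9).
Pull out 2: since 9 ≡ 1 (mod 8), (2/9) = +1.
Reached (1/9) = 1. Collecting the sign flips along the way, the symbol is -1.

-1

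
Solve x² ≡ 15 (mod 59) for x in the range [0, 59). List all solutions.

29, 30

Since 59 ≡ 3 (mod 4), a square root of 15 is 15^((59+1)/4) = 15^15 mod 59.
Repeated squaring: 15^2≡48, 15^4≡3, 15^8≡9 (mod 59).
15^15 = 15^(8+4+2+1) ≡ 29 (mod 59).
Check: 29² = 841 ≡ 15 (mod 59). The two roots are 29 and 30.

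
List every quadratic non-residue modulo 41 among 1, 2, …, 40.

3, 6, 7, 11, 12, 13, 14, 15, 17, 19, 22, 24, 26, 27, 28, 29, 30, 34, 35, 38

Square k = 1,…,20 (k and 41−k give the same square):
1²=1, 2²=4, 3²=9, 4²=16, 5²=25, 6²=36, 7²≡8, 8²≡23, 9²≡40, 10²≡18, 11²≡39, 12²≡21, 13²≡5, 14²≡32, 15²≡20, 16²≡10, 17²≡2, 18²≡37, 19²≡33, 20²≡31 (mod 41).
The residues are {1, 2, 4, 5, 8, 9, 10, 16, 18, 20, 21, 23, 25, 31, 32, 33, 36, 37, 39, 40}; the non-residues are the remaining 20 nonzero classes.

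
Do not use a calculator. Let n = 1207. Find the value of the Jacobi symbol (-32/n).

-1

First reduce: -32 ≡ 1175 (mod 1207).
Reciprocity: 1175 ≡ 3 and 1207 ≡ 3 (mod 4), so (1175/1207) = −(1207/1175).
Reduce top mod 1175: now compute (32/1175).
Pull out 2^5: since 1175 ≡ 7 (mod 8), (2/1175) = +1, so (2/1175)^5 = +1.
Reached (1/1175) = 1. Collecting the sign flips along the way, the symbol is -1.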